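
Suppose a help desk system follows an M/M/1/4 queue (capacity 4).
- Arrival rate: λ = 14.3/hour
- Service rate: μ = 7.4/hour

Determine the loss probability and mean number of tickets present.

ρ = λ/μ = 14.3/7.4 = 1.9324
P₀ = (1-ρ)/(1-ρ^(K+1)) = (1-1.9324)/(1-1.9324^5) = -0.9324/-25.9454 = 0.03594
P_K = P₀×ρ^K = 0.03594 × 1.9324^4 = 0.03594 × 13.9440 = 0.5011
Blocking probability P_4 = 0.5011 (50.11%)
L = ρ[1 - (K+1)ρ^K + Kρ^(K+1)] / [(1-ρ)(1-ρ^(K+1))]
L = 1.9324 × (1 - 5×13.9440 + 4×26.9454) / ((1 - 1.9324) × (1 - 26.9454)) = 3.1202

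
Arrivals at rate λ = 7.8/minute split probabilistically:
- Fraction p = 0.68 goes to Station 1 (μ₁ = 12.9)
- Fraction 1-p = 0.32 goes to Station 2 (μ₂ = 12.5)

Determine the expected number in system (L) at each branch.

Effective rates: λ₁ = 7.8×0.68 = 5.304, λ₂ = 7.8×0.32 = 2.496
Station 1: ρ₁ = 5.304/12.9 = 0.41116, L₁ = ρ₁/(1-ρ₁) = 0.41116/(1-0.41116) = 0.6983
Station 2: ρ₂ = 2.496/12.5 = 0.1997, L₂ = ρ₂/(1-ρ₂) = 0.1997/(1-0.1997) = 0.2495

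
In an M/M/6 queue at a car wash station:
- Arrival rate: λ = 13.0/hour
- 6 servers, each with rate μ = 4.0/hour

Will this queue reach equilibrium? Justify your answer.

Stability requires ρ = λ/(cμ) < 1
ρ = 13.0/(6 × 4.0) = 13.0/24.00 = 0.5417
Since 0.5417 < 1, the system is STABLE.
The servers are busy 54.17% of the time.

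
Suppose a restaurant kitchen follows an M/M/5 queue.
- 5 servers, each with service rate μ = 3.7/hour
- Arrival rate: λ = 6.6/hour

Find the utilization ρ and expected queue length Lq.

Traffic intensity: ρ = λ/(cμ) = 6.6/(5×3.7) = 0.3568
Since ρ = 0.3568 < 1, system is stable.
Offered load a = λ/μ = cρ = 6.6/3.7 = 1.7838
P₀ = [ Σₙ₌₀^4 aⁿ/n! + a^5/(5!(1-ρ)) ]⁻¹
Σ = a^0/0! + a^1/1! + a^2/2! + a^3/3! + a^4/4! = 1.0000 + 1.7838 + 1.5909 + 0.9460 + 0.4218 = 5.7425
a^5/(5!(1-ρ)) = 18.0597/(120 × 0.6432) = 0.2340
P₀ = 1/(5.7425 + 0.2340) = 0.1673
Lq = P₀·a^5·ρ / (5!(1-ρ)²) = 0.1673 × 18.0597 × 0.3568 / (120 × 0.4138) = 0.02171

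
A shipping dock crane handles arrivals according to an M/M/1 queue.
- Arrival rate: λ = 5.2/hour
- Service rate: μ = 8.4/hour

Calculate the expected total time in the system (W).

First, compute utilization: ρ = λ/μ = 5.2/8.4 = 0.6190
For M/M/1: W = 1/(μ-λ)
W = 1/(8.4-5.2) = 1/3.20
W = 0.3125 hours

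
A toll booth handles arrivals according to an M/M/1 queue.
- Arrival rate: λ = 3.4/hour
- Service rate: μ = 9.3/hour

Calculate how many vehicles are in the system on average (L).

ρ = λ/μ = 3.4/9.3 = 0.3656
For M/M/1: L = λ/(μ-λ)
L = 3.4/(9.3-3.4) = 3.4/5.90
L = 0.5763 vehicles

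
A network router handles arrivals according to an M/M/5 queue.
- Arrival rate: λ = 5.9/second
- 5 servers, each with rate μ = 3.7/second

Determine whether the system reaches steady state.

Stability requires ρ = λ/(cμ) < 1
ρ = 5.9/(5 × 3.7) = 5.9/18.50 = 0.3189
Since 0.3189 < 1, the system is STABLE.
The servers are busy 31.89% of the time.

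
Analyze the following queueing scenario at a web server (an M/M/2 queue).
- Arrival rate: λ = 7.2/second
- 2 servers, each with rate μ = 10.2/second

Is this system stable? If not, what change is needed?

Stability requires ρ = λ/(cμ) < 1
ρ = 7.2/(2 × 10.2) = 7.2/20.40 = 0.3529
Since 0.3529 < 1, the system is STABLE.
The servers are busy 35.29% of the time.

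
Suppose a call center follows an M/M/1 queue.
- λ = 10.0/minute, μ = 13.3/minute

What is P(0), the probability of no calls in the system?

ρ = λ/μ = 10.0/13.3 = 0.7519
P(0) = 1 - ρ = 1 - 0.7519 = 0.2481
The server is idle 24.81% of the time.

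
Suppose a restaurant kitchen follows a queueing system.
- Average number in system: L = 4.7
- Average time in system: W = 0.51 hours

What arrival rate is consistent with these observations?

Little's Law: L = λW, so λ = L/W
λ = 4.7/0.51 = 9.2157 orders/hour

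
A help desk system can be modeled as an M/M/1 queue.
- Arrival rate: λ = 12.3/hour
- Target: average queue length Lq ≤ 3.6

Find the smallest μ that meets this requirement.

For M/M/1: Lq = λ²/(μ(μ-λ))
Need Lq ≤ 3.6, i.e. μ(μ-λ) ≥ λ²/3.6
μ² - 12.3μ - 151.29/3.6 ≥ 0  →  μ² - 12.3μ - 42.0250 ≥ 0
Quadratic formula (positive root): μ = [λ + √(λ² + 4×42.0250)]/2
Discriminant: 151.29 + 4×42.0250 = 319.3900, √319.3900 = 17.87149
μ ≥ (12.3 + 17.87149)/2 = 15.0857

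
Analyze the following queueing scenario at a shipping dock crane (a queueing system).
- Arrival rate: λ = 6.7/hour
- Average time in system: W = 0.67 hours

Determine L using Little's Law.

Little's Law: L = λW
L = 6.7 × 0.67 = 4.4890 containers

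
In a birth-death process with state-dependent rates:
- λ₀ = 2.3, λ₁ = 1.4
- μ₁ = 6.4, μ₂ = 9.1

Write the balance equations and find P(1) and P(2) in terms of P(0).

Balance equations:
State 0: λ₀P₀ = μ₁P₁ → P₁ = (λ₀/μ₁)P₀ = (2.3/6.4)P₀ = 0.3594P₀
State 1: P₂ = (λ₀λ₁)/(μ₁μ₂)P₀ = (2.3×1.4)/(6.4×9.1)P₀ = 0.05529P₀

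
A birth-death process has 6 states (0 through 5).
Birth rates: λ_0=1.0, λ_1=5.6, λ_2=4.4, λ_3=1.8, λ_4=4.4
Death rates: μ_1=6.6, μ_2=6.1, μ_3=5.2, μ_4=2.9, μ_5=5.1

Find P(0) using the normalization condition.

Ratios P(n)/P(0) = (λ₀···λₙ₋₁)/(μ₁···μₙ):
P(1)/P(0) = (1.0)/(6.6) = 0.1515
P(2)/P(0) = (1.0×5.6)/(6.6×6.1) = 0.1391
P(3)/P(0) = (1.0×5.6×4.4)/(6.6×6.1×5.2) = 0.1177
P(4)/P(0) = (1.0×5.6×4.4×1.8)/(6.6×6.1×5.2×2.9) = 0.07305
P(5)/P(0) = (1.0×5.6×4.4×1.8×4.4)/(6.6×6.1×5.2×2.9×5.1) = 0.06303

Normalization: ∑ P(n) = 1
P(0) × (1.0000 + 0.1515 + 0.1391 + 0.1177 + 0.07305 + 0.06303) = 1
P(0) × 1.5444 = 1
P(0) = 1/1.5444 = 0.6475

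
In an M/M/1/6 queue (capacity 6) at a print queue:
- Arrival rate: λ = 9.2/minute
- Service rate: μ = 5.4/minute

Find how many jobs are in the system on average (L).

ρ = λ/μ = 9.2/5.4 = 1.7037
P₀ = (1-ρ)/(1-ρ^(K+1)) = (1-1.7037)/(1-1.7037^7) = -0.7037/-40.6631 = 0.01731
P_K = P₀×ρ^K = 0.017306 × 1.7037^6 = 0.017306 × 24.4545 = 0.4232
L = ρ[1 - (K+1)ρ^K + Kρ^(K+1)] / [(1-ρ)(1-ρ^(K+1))]
L = 1.7037 × (1 - 7×24.4545 + 6×41.6631) / ((1 - 1.7037) × (1 - 41.6631)) = 4.7511 jobs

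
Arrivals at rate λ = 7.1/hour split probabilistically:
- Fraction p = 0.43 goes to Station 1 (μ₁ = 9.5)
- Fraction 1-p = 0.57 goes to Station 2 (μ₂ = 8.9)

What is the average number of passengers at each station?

Effective rates: λ₁ = 7.1×0.43 = 3.053, λ₂ = 7.1×0.57 = 4.047
Station 1: ρ₁ = 3.053/9.5 = 0.3214, L₁ = ρ₁/(1-ρ₁) = 0.3214/(1-0.3214) = 0.4736
Station 2: ρ₂ = 4.047/8.9 = 0.4547, L₂ = ρ₂/(1-ρ₂) = 0.4547/(1-0.4547) = 0.8339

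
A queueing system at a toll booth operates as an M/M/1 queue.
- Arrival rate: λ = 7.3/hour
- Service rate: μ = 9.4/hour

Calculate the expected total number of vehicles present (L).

ρ = λ/μ = 7.3/9.4 = 0.7766
For M/M/1: L = λ/(μ-λ)
L = 7.3/(9.4-7.3) = 7.3/2.10
L = 3.4762 vehicles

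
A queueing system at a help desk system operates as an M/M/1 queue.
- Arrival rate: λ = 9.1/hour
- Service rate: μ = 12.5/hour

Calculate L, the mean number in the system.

ρ = λ/μ = 9.1/12.5 = 0.7280
For M/M/1: L = λ/(μ-λ)
L = 9.1/(12.5-9.1) = 9.1/3.40
L = 2.6765 tickets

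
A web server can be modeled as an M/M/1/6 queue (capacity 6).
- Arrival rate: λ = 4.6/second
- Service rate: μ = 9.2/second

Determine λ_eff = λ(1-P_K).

ρ = λ/μ = 4.6/9.2 = 0.5000
P₀ = (1-ρ)/(1-ρ^(K+1)) = (1-0.5000)/(1-0.5000^7) = 0.5000/0.9922 = 0.5039
P_K = P₀×ρ^K = 0.50394 × 0.5000^6 = 0.50394 × 0.015625 = 0.007874
λ_eff = λ(1-P_K) = 4.6 × (1 - 0.007874) = 4.6 × 0.99213 = 4.5638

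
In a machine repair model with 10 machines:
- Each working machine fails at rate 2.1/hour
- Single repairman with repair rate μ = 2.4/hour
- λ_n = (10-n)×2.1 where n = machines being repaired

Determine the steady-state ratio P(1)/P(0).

P(1)/P(0) = ∏_{i=0}^{1-1} λ_i/μ_{i+1}
= (10-0)×2.1/2.4
= 8.7500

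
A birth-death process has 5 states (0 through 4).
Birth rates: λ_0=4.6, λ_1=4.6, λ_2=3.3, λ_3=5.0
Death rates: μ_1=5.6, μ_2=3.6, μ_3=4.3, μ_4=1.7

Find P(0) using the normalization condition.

Ratios P(n)/P(0) = (λ₀···λₙ₋₁)/(μ₁···μₙ):
P(1)/P(0) = (4.6)/(5.6) = 0.821429
P(2)/P(0) = (4.6×4.6)/(5.6×3.6) = 1.04960
P(3)/P(0) = (4.6×4.6×3.3)/(5.6×3.6×4.3) = 0.805509
P(4)/P(0) = (4.6×4.6×3.3×5.0)/(5.6×3.6×4.3×1.7) = 2.36915

Normalization: ∑ P(n) = 1
P(0) × (1.00000 + 0.821429 + 1.04960 + 0.805509 + 2.36915) = 1
P(0) × 6.0457 = 1
P(0) = 1/6.0457 = 0.1654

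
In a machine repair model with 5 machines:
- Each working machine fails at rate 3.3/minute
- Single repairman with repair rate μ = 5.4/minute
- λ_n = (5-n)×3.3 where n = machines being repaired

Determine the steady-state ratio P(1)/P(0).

P(1)/P(0) = ∏_{i=0}^{1-1} λ_i/μ_{i+1}
= (5-0)×3.3/5.4
= 3.0556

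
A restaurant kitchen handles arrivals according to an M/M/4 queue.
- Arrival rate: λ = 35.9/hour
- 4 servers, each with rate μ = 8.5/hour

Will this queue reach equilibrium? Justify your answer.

Stability requires ρ = λ/(cμ) < 1
ρ = 35.9/(4 × 8.5) = 35.9/34.00 = 1.0559
Since 1.0559 ≥ 1, the system is UNSTABLE.
Need c > λ/μ = 35.9/8.5 = 4.22.
Minimum servers needed: c = 5.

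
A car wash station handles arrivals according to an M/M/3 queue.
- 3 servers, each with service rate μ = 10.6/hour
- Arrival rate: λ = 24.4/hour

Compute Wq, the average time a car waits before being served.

Traffic intensity: ρ = λ/(cμ) = 24.4/(3×10.6) = 0.7673
Since ρ = 0.7673 < 1, system is stable.
Offered load a = λ/μ = cρ = 24.4/10.6 = 2.3019
P₀ = [ Σₙ₌₀^2 aⁿ/n! + a^3/(3!(1-ρ)) ]⁻¹
Σ = a^0/0! + a^1/1! + a^2/2! = 1.0000 + 2.3019 + 2.6493 = 5.9512
a^3/(3!(1-ρ)) = 12.1970/(6 × 0.232704) = 8.7357
P₀ = 1/(5.9512 + 8.7357) = 0.06809
Lq = P₀·a^3·ρ / (3!(1-ρ)²) = 0.068088 × 12.1970 × 0.76730 / (6 × 0.054151) = 1.9612
Wq = Lq/λ = 1.9612/24.4 = 0.08038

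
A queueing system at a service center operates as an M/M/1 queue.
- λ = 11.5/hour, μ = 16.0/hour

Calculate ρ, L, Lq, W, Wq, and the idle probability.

Step 1: ρ = λ/μ = 11.5/16.0 = 0.7188
Step 2: L = λ/(μ-λ) = 11.5/4.50 = 2.5556
Step 3: Lq = λ²/(μ(μ-λ)) = 132.25/(16.0×4.50) = 1.8368
Step 4: W = 1/(μ-λ) = 1/4.50 = 0.222222
Step 5: Wq = λ/(μ(μ-λ)) = 11.5/(16.0×4.50) = 0.1597
Step 6: P(0) = 1-ρ = 0.2812
Verify: L = λW = 11.5×0.222222 = 2.5556 ✔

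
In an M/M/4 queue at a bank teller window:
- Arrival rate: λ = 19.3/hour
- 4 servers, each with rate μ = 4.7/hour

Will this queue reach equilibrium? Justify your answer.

Stability requires ρ = λ/(cμ) < 1
ρ = 19.3/(4 × 4.7) = 19.3/18.80 = 1.0266
Since 1.0266 ≥ 1, the system is UNSTABLE.
Need c > λ/μ = 19.3/4.7 = 4.11.
Minimum servers needed: c = 5.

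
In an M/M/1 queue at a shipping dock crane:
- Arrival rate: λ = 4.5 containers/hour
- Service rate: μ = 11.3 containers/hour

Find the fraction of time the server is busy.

Server utilization: ρ = λ/μ
ρ = 4.5/11.3 = 0.3982
The server is busy 39.82% of the time.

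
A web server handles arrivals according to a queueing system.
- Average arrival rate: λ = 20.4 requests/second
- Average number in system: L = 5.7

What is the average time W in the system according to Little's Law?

Little's Law: L = λW, so W = L/λ
W = 5.7/20.4 = 0.2794 seconds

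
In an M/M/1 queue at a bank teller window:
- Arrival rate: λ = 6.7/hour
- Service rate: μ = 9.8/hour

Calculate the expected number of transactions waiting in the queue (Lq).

ρ = λ/μ = 6.7/9.8 = 0.6837
For M/M/1: Lq = λ²/(μ(μ-λ))
Lq = 44.89/(9.8 × 3.10)
Lq = 1.4776 transactions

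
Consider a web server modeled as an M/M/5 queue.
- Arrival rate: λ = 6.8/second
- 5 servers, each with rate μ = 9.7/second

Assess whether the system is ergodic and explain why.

Stability requires ρ = λ/(cμ) < 1
ρ = 6.8/(5 × 9.7) = 6.8/48.50 = 0.1402
Since 0.1402 < 1, the system is STABLE.
The servers are busy 14.02% of the time.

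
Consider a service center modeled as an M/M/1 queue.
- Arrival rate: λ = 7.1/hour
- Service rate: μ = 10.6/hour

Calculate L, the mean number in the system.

ρ = λ/μ = 7.1/10.6 = 0.6698
For M/M/1: L = λ/(μ-λ)
L = 7.1/(10.6-7.1) = 7.1/3.50
L = 2.0286 customers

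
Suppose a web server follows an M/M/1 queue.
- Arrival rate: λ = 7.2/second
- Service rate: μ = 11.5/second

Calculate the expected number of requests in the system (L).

ρ = λ/μ = 7.2/11.5 = 0.6261
For M/M/1: L = λ/(μ-λ)
L = 7.2/(11.5-7.2) = 7.2/4.30
L = 1.6744 requests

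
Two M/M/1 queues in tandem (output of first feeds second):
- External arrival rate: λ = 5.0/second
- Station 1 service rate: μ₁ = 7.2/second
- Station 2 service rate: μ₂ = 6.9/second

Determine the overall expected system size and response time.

By Jackson's theorem, each station behaves as independent M/M/1.
Station 1: ρ₁ = 5.0/7.2 = 0.6944, L₁ = ρ₁/(1-ρ₁) = λ/(μ₁-λ) = 5.0/2.20 = 2.2727
Station 2: ρ₂ = 5.0/6.9 = 0.7246, L₂ = ρ₂/(1-ρ₂) = λ/(μ₂-λ) = 5.0/1.90 = 2.6316
Total: L = L₁ + L₂ = 2.2727 + 2.6316 = 4.9043
W = L/λ = 4.9043/5.0 = 0.9809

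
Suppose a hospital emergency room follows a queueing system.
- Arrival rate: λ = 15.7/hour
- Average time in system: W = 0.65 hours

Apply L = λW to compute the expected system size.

Little's Law: L = λW
L = 15.7 × 0.65 = 10.2050 patients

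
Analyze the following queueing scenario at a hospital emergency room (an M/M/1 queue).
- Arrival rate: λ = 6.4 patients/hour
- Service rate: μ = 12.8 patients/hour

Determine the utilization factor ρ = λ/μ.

Server utilization: ρ = λ/μ
ρ = 6.4/12.8 = 0.5000
The server is busy 50.00% of the time.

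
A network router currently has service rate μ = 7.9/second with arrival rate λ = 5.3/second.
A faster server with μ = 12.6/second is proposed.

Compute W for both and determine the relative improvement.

System 1: ρ₁ = 5.3/7.9 = 0.6709, W₁ = 1/(7.9-5.3) = 0.3846
System 2: ρ₂ = 5.3/12.6 = 0.4206, W₂ = 1/(12.6-5.3) = 0.1370
Improvement: (W₁-W₂)/W₁ = (0.3846-0.1370)/0.3846 = 64.38%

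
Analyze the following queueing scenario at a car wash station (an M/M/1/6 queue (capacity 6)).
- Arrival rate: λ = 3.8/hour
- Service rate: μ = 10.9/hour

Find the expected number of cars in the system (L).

ρ = λ/μ = 3.8/10.9 = 0.3486
P₀ = (1-ρ)/(1-ρ^(K+1)) = (1-0.3486)/(1-0.3486^7) = 0.6514/0.9994 = 0.6518
P_K = P₀×ρ^K = 0.6518 × 0.3486^6 = 0.6518 × 0.001795 = 0.001170
L = ρ[1 - (K+1)ρ^K + Kρ^(K+1)] / [(1-ρ)(1-ρ^(K+1))]
L = 0.3486 × (1 - 7×0.001795 + 6×0.0006256) / ((1 - 0.3486) × (1 - 0.0006256)) = 0.5308 cars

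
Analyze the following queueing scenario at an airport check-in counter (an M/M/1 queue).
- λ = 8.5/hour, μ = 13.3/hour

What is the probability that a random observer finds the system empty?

ρ = λ/μ = 8.5/13.3 = 0.6391
P(0) = 1 - ρ = 1 - 0.6391 = 0.3609
The server is idle 36.09% of the time.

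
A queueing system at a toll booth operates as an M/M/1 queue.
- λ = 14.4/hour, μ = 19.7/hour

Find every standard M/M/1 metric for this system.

Step 1: ρ = λ/μ = 14.4/19.7 = 0.7310
Step 2: L = λ/(μ-λ) = 14.4/5.30 = 2.7170
Step 3: Lq = λ²/(μ(μ-λ)) = 207.36/(19.7×5.30) = 1.9860
Step 4: W = 1/(μ-λ) = 1/5.30 = 0.18868
Step 5: Wq = λ/(μ(μ-λ)) = 14.4/(19.7×5.30) = 0.1379
Step 6: P(0) = 1-ρ = 0.2690
Verify: L = λW = 14.4×0.18868 = 2.7170 ✔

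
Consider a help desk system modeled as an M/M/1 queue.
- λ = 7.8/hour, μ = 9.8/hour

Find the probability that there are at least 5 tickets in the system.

ρ = λ/μ = 7.8/9.8 = 0.7959
P(N ≥ n) = ρⁿ
P(N ≥ 5) = 0.7959^5
P(N ≥ 5) = 0.3194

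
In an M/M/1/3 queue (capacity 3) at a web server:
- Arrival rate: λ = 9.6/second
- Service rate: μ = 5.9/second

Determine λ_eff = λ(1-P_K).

ρ = λ/μ = 9.6/5.9 = 1.62712
P₀ = (1-ρ)/(1-ρ^(K+1)) = (1-1.62712)/(1-1.62712^4) = -0.6271/-6.0094 = 0.1044
P_K = P₀×ρ^K = 0.10436 × 1.62712^3 = 0.10436 × 4.3078 = 0.4496
λ_eff = λ(1-P_K) = 9.6 × (1 - 0.44955) = 9.6 × 0.55045 = 5.2843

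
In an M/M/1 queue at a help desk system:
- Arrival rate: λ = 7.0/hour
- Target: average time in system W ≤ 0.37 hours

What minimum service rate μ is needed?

For M/M/1: W = 1/(μ-λ)
Need W ≤ 0.37, so 1/(μ-λ) ≤ 0.37
μ - λ ≥ 1/0.37 = 2.7027
μ ≥ 7.0 + 2.7027 = 9.7027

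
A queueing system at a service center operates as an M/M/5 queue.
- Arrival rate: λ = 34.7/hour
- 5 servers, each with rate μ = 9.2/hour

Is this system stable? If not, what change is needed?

Stability requires ρ = λ/(cμ) < 1
ρ = 34.7/(5 × 9.2) = 34.7/46.00 = 0.7543
Since 0.7543 < 1, the system is STABLE.
The servers are busy 75.43% of the time.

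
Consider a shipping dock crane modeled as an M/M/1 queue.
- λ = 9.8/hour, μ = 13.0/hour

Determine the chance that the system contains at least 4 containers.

ρ = λ/μ = 9.8/13.0 = 0.7538
P(N ≥ n) = ρⁿ
P(N ≥ 4) = 0.7538^4
P(N ≥ 4) = 0.3229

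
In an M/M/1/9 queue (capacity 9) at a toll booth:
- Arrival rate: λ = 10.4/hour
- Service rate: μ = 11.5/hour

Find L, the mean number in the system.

ρ = λ/μ = 10.4/11.5 = 0.90435
P₀ = (1-ρ)/(1-ρ^(K+1)) = (1-0.90435)/(1-0.90435^10) = 0.09565/0.6341 = 0.1508
P_K = P₀×ρ^K = 0.15084 × 0.90435^9 = 0.15084 × 0.40460 = 0.06103
L = ρ[1 - (K+1)ρ^K + Kρ^(K+1)] / [(1-ρ)(1-ρ^(K+1))]
L = 0.90435 × (1 - 10×0.4046028 + 9×0.3659025) / ((1 - 0.90435) × (1 - 0.3659025)) = 3.6843 vehicles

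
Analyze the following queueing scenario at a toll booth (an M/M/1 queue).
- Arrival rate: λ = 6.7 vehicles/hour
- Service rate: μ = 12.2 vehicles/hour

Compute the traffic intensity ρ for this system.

Server utilization: ρ = λ/μ
ρ = 6.7/12.2 = 0.5492
The server is busy 54.92% of the time.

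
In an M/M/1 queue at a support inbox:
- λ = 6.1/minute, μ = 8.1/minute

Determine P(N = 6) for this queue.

ρ = λ/μ = 6.1/8.1 = 0.7531
P(n) = (1-ρ)ρⁿ
P(6) = (1-0.7531) × 0.7531^6
P(6) = 0.24690 × 0.18244
P(6) = 0.04504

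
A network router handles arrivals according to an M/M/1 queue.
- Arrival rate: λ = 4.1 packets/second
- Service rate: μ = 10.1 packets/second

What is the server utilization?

Server utilization: ρ = λ/μ
ρ = 4.1/10.1 = 0.4059
The server is busy 40.59% of the time.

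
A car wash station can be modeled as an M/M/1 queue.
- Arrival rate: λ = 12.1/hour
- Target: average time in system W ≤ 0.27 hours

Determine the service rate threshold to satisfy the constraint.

For M/M/1: W = 1/(μ-λ)
Need W ≤ 0.27, so 1/(μ-λ) ≤ 0.27
μ - λ ≥ 1/0.27 = 3.7037
μ ≥ 12.1 + 3.7037 = 15.8037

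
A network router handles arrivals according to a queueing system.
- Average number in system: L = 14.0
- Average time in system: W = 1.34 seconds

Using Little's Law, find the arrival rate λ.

Little's Law: L = λW, so λ = L/W
λ = 14.0/1.34 = 10.4478 packets/second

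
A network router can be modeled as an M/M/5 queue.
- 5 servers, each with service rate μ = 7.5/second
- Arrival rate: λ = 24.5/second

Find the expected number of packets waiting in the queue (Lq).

Traffic intensity: ρ = λ/(cμ) = 24.5/(5×7.5) = 0.6533
Since ρ = 0.6533 < 1, system is stable.
Offered load a = λ/μ = cρ = 24.5/7.5 = 3.2667
P₀ = [ Σₙ₌₀^4 aⁿ/n! + a^5/(5!(1-ρ)) ]⁻¹
Σ = a^0/0! + a^1/1! + a^2/2! + a^3/3! + a^4/4! = 1.00000 + 3.26667 + 5.33556 + 5.80983 + 4.74469 = 20.1567
a^5/(5!(1-ρ)) = 371.9839/(120 × 0.346667) = 8.9419
P₀ = 1/(20.1567 + 8.9419) = 0.03437
Lq = P₀·a^5·ρ / (5!(1-ρ)²) = 0.03437 × 371.9839 × 0.6533 / (120 × 0.1202) = 0.5791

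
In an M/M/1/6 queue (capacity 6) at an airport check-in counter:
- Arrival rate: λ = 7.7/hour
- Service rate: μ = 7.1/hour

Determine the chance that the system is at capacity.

ρ = λ/μ = 7.7/7.1 = 1.0845
P₀ = (1-ρ)/(1-ρ^(K+1)) = (1-1.0845)/(1-1.0845^7) = -0.08450/-0.7644 = 0.1105
P_K = P₀×ρ^K = 0.1105 × 1.0845^6 = 0.1105 × 1.6270 = 0.1798
Blocking probability = 17.98%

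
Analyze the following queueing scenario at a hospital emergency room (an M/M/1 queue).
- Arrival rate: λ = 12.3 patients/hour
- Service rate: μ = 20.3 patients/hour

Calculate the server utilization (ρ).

Server utilization: ρ = λ/μ
ρ = 12.3/20.3 = 0.6059
The server is busy 60.59% of the time.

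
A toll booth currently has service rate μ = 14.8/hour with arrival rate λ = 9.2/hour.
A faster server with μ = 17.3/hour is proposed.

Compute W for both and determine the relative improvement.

System 1: ρ₁ = 9.2/14.8 = 0.6216, W₁ = 1/(14.8-9.2) = 0.17857
System 2: ρ₂ = 9.2/17.3 = 0.5318, W₂ = 1/(17.3-9.2) = 0.12346
Improvement: (W₁-W₂)/W₁ = (0.17857-0.12346)/0.17857 = 30.86%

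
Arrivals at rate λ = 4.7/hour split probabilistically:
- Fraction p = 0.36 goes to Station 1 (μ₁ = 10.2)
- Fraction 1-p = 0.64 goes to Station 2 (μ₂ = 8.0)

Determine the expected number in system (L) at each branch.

Effective rates: λ₁ = 4.7×0.36 = 1.692, λ₂ = 4.7×0.64 = 3.008
Station 1: ρ₁ = 1.692/10.2 = 0.1659, L₁ = ρ₁/(1-ρ₁) = 0.1659/(1-0.1659) = 0.1989
Station 2: ρ₂ = 3.008/8.0 = 0.3760, L₂ = ρ₂/(1-ρ₂) = 0.3760/(1-0.3760) = 0.6026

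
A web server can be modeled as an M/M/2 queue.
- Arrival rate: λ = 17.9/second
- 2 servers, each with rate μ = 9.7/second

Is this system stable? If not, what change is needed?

Stability requires ρ = λ/(cμ) < 1
ρ = 17.9/(2 × 9.7) = 17.9/19.40 = 0.9227
Since 0.9227 < 1, the system is STABLE.
The servers are busy 92.27% of the time.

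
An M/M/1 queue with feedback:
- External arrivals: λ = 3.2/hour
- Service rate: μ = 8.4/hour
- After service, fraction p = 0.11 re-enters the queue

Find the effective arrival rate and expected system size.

Effective arrival rate: λ_eff = λ/(1-p) = 3.2/(1-0.11) = 3.2/0.89 = 3.5955
ρ = λ_eff/μ = 3.5955/8.4 = 0.42804
L = ρ/(1-ρ) = 0.42804/(1-0.42804) = 0.7484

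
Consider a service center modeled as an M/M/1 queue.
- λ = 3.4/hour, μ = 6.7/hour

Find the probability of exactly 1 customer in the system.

ρ = λ/μ = 3.4/6.7 = 0.5075
P(n) = (1-ρ)ρⁿ
P(1) = (1-0.5075) × 0.5075^1
P(1) = 0.4925 × 0.5075
P(1) = 0.2499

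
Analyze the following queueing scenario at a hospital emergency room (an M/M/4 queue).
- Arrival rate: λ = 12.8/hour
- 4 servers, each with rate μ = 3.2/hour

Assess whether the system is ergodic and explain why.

Stability requires ρ = λ/(cμ) < 1
ρ = 12.8/(4 × 3.2) = 12.8/12.80 = 1.0000
Since 1.0000 ≥ 1, the system is UNSTABLE.
Need c > λ/μ = 12.8/3.2 = 4.00.
Minimum servers needed: c = 5.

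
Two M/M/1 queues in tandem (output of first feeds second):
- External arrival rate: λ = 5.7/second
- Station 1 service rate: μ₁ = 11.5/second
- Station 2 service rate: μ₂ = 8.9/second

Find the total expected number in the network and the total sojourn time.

By Jackson's theorem, each station behaves as independent M/M/1.
Station 1: ρ₁ = 5.7/11.5 = 0.4957, L₁ = ρ₁/(1-ρ₁) = λ/(μ₁-λ) = 5.7/5.80 = 0.9828
Station 2: ρ₂ = 5.7/8.9 = 0.6404, L₂ = ρ₂/(1-ρ₂) = λ/(μ₂-λ) = 5.7/3.20 = 1.7812
Total: L = L₁ + L₂ = 0.9828 + 1.7812 = 2.7640
W = L/λ = 2.7640/5.7 = 0.4849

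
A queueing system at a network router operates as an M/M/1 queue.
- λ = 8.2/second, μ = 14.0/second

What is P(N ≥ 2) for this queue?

ρ = λ/μ = 8.2/14.0 = 0.58571
P(N ≥ n) = ρⁿ
P(N ≥ 2) = 0.58571^2
P(N ≥ 2) = 0.3431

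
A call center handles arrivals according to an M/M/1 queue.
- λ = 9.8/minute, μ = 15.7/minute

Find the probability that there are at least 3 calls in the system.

ρ = λ/μ = 9.8/15.7 = 0.6242
P(N ≥ n) = ρⁿ
P(N ≥ 3) = 0.6242^3
P(N ≥ 3) = 0.2432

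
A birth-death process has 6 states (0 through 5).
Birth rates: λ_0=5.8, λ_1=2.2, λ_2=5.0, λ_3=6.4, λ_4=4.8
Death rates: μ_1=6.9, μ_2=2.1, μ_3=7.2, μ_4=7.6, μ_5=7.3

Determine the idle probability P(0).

Ratios P(n)/P(0) = (λ₀···λₙ₋₁)/(μ₁···μₙ):
P(1)/P(0) = (5.8)/(6.9) = 0.8406
P(2)/P(0) = (5.8×2.2)/(6.9×2.1) = 0.8806
P(3)/P(0) = (5.8×2.2×5.0)/(6.9×2.1×7.2) = 0.6115
P(4)/P(0) = (5.8×2.2×5.0×6.4)/(6.9×2.1×7.2×7.6) = 0.5150
P(5)/P(0) = (5.8×2.2×5.0×6.4×4.8)/(6.9×2.1×7.2×7.6×7.3) = 0.3386

Normalization: ∑ P(n) = 1
P(0) × (1.0000 + 0.8406 + 0.8806 + 0.6115 + 0.5150 + 0.3386) = 1
P(0) × 4.1863 = 1
P(0) = 1/4.1863 = 0.2389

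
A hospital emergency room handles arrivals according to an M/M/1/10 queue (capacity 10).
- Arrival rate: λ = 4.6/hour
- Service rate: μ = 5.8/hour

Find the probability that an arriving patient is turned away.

ρ = λ/μ = 4.6/5.8 = 0.7931
P₀ = (1-ρ)/(1-ρ^(K+1)) = (1-0.7931)/(1-0.7931^11) = 0.2069/0.9219 = 0.2244
P_K = P₀×ρ^K = 0.22443 × 0.7931^10 = 0.22443 × 0.098464 = 0.02210
Blocking probability = 2.21%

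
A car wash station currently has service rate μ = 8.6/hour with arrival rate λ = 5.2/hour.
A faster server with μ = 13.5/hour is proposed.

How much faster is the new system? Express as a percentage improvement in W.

System 1: ρ₁ = 5.2/8.6 = 0.6047, W₁ = 1/(8.6-5.2) = 0.29412
System 2: ρ₂ = 5.2/13.5 = 0.3852, W₂ = 1/(13.5-5.2) = 0.12048
Improvement: (W₁-W₂)/W₁ = (0.29412-0.12048)/0.29412 = 59.04%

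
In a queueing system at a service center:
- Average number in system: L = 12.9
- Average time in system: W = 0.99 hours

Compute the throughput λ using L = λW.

Little's Law: L = λW, so λ = L/W
λ = 12.9/0.99 = 13.0303 customers/hour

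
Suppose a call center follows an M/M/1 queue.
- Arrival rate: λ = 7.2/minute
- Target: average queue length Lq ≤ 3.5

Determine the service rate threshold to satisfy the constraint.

For M/M/1: Lq = λ²/(μ(μ-λ))
Need Lq ≤ 3.5, i.e. μ(μ-λ) ≥ λ²/3.5
μ² - 7.2μ - 51.84/3.5 ≥ 0  →  μ² - 7.2μ - 14.81143 ≥ 0
Quadratic formula (positive root): μ = [λ + √(λ² + 4×14.81143)]/2
Discriminant: 51.84 + 4×14.81143 = 111.0857, √111.0857 = 10.53972
μ ≥ (7.2 + 10.53972)/2 = 8.8699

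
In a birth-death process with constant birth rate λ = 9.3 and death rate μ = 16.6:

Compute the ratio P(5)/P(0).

For constant rates: P(n)/P(0) = (λ/μ)^n
P(5)/P(0) = (9.3/16.6)^5 = 0.56024^5 = 0.05519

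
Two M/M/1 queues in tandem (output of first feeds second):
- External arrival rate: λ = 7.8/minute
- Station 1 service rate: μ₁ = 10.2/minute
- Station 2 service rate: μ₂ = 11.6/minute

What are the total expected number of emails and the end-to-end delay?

By Jackson's theorem, each station behaves as independent M/M/1.
Station 1: ρ₁ = 7.8/10.2 = 0.7647, L₁ = ρ₁/(1-ρ₁) = λ/(μ₁-λ) = 7.8/2.40 = 3.2500
Station 2: ρ₂ = 7.8/11.6 = 0.6724, L₂ = ρ₂/(1-ρ₂) = λ/(μ₂-λ) = 7.8/3.80 = 2.0526
Total: L = L₁ + L₂ = 3.2500 + 2.0526 = 5.3026
W = L/λ = 5.3026/7.8 = 0.6798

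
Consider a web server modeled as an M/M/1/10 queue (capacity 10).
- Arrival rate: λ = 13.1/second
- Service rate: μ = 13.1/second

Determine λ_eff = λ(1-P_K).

ρ = λ/μ = 13.1/13.1 = 1 exactly.
With ρ = 1 the usual (1-ρ)/(1-ρ^(K+1)) form is 0/0; instead every state 0..K is equally likely.
P₀ = 1/(K+1) = 1/11 = 0.09091
P_K = P₀×ρ^K = P₀ = 0.09091
λ_eff = λ(1-P_K) = 13.1 × (1 - 0.09091) = 13.1 × 0.90909 = 11.9091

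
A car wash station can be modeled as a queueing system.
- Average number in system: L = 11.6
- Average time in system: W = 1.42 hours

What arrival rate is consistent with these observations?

Little's Law: L = λW, so λ = L/W
λ = 11.6/1.42 = 8.1690 cars/hour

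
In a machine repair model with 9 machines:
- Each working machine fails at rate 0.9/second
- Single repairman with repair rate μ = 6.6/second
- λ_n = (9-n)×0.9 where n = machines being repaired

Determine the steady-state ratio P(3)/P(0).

P(3)/P(0) = ∏_{i=0}^{3-1} λ_i/μ_{i+1}
= (9-0)×0.9/6.6 × (9-1)×0.9/6.6 × (9-2)×0.9/6.6
= 1.2780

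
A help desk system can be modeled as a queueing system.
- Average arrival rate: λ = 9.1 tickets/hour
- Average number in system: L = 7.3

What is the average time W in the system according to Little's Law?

Little's Law: L = λW, so W = L/λ
W = 7.3/9.1 = 0.8022 hours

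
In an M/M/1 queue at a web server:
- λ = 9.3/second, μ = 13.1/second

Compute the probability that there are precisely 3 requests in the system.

ρ = λ/μ = 9.3/13.1 = 0.7099
P(n) = (1-ρ)ρⁿ
P(3) = (1-0.7099) × 0.7099^3
P(3) = 0.2901 × 0.3578
P(3) = 0.1038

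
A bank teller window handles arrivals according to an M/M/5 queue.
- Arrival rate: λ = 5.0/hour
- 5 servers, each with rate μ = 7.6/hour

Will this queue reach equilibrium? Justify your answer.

Stability requires ρ = λ/(cμ) < 1
ρ = 5.0/(5 × 7.6) = 5.0/38.00 = 0.1316
Since 0.1316 < 1, the system is STABLE.
The servers are busy 13.16% of the time.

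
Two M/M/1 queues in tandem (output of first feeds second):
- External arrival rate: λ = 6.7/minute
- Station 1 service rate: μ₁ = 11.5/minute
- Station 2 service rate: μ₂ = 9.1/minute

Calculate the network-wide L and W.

By Jackson's theorem, each station behaves as independent M/M/1.
Station 1: ρ₁ = 6.7/11.5 = 0.5826, L₁ = ρ₁/(1-ρ₁) = λ/(μ₁-λ) = 6.7/4.80 = 1.3958
Station 2: ρ₂ = 6.7/9.1 = 0.7363, L₂ = ρ₂/(1-ρ₂) = λ/(μ₂-λ) = 6.7/2.40 = 2.7917
Total: L = L₁ + L₂ = 1.3958 + 2.7917 = 4.1875
W = L/λ = 4.1875/6.7 = 0.6250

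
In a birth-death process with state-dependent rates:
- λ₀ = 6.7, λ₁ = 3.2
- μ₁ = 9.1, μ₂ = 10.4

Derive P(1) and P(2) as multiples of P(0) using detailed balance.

Balance equations:
State 0: λ₀P₀ = μ₁P₁ → P₁ = (λ₀/μ₁)P₀ = (6.7/9.1)P₀ = 0.7363P₀
State 1: P₂ = (λ₀λ₁)/(μ₁μ₂)P₀ = (6.7×3.2)/(9.1×10.4)P₀ = 0.2265P₀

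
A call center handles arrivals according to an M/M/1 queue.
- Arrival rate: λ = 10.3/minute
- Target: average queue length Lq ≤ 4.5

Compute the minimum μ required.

For M/M/1: Lq = λ²/(μ(μ-λ))
Need Lq ≤ 4.5, i.e. μ(μ-λ) ≥ λ²/4.5
μ² - 10.3μ - 106.09/4.5 ≥ 0  →  μ² - 10.3μ - 23.57556 ≥ 0
Quadratic formula (positive root): μ = [λ + √(λ² + 4×23.57556)]/2
Discriminant: 106.09 + 4×23.57556 = 200.3922, √200.3922 = 14.1560
μ ≥ (10.3 + 14.1560)/2 = 12.2280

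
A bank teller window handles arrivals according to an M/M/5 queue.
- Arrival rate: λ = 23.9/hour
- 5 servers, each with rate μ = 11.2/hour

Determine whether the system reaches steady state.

Stability requires ρ = λ/(cμ) < 1
ρ = 23.9/(5 × 11.2) = 23.9/56.00 = 0.4268
Since 0.4268 < 1, the system is STABLE.
The servers are busy 42.68% of the time.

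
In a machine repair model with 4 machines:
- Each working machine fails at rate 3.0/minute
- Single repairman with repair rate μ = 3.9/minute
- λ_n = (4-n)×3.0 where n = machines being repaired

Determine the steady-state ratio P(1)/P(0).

P(1)/P(0) = ∏_{i=0}^{1-1} λ_i/μ_{i+1}
= (4-0)×3.0/3.9
= 3.0769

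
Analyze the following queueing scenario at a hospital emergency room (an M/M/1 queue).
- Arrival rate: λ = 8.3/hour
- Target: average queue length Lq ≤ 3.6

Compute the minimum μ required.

For M/M/1: Lq = λ²/(μ(μ-λ))
Need Lq ≤ 3.6, i.e. μ(μ-λ) ≥ λ²/3.6
μ² - 8.3μ - 68.89/3.6 ≥ 0  →  μ² - 8.3μ - 19.1361 ≥ 0
Quadratic formula (positive root): μ = [λ + √(λ² + 4×19.1361)]/2
Discriminant: 68.89 + 4×19.1361 = 145.4344, √145.4344 = 12.0596
μ ≥ (8.3 + 12.0596)/2 = 10.1798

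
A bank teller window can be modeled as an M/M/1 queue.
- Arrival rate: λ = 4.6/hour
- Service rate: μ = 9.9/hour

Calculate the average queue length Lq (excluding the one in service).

ρ = λ/μ = 4.6/9.9 = 0.4646
For M/M/1: Lq = λ²/(μ(μ-λ))
Lq = 21.16/(9.9 × 5.30)
Lq = 0.4033 transactions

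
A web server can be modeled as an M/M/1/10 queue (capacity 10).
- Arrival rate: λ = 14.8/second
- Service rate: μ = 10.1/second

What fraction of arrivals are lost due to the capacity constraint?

ρ = λ/μ = 14.8/10.1 = 1.46535
P₀ = (1-ρ)/(1-ρ^(K+1)) = (1-1.46535)/(1-1.46535^11) = -0.46535/-65.8891 = 0.007063
P_K = P₀×ρ^K = 0.007063 × 1.46535^10 = 0.007063 × 45.6472 = 0.3224
Blocking probability = 32.24%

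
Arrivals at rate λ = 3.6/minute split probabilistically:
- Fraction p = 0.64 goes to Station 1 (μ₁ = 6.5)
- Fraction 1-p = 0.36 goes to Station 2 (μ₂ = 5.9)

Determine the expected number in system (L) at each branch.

Effective rates: λ₁ = 3.6×0.64 = 2.304, λ₂ = 3.6×0.36 = 1.296
Station 1: ρ₁ = 2.304/6.5 = 0.35446, L₁ = ρ₁/(1-ρ₁) = 0.35446/(1-0.35446) = 0.5491
Station 2: ρ₂ = 1.296/5.9 = 0.21966, L₂ = ρ₂/(1-ρ₂) = 0.21966/(1-0.21966) = 0.2815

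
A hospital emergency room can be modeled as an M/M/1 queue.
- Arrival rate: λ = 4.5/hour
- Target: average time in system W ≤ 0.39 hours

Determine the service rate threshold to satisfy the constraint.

For M/M/1: W = 1/(μ-λ)
Need W ≤ 0.39, so 1/(μ-λ) ≤ 0.39
μ - λ ≥ 1/0.39 = 2.5641
μ ≥ 4.5 + 2.5641 = 7.0641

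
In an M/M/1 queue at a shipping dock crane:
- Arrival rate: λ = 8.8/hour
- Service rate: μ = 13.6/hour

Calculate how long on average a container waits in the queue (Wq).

First, compute utilization: ρ = λ/μ = 8.8/13.6 = 0.6471
For M/M/1: Wq = λ/(μ(μ-λ))
Wq = 8.8/(13.6 × (13.6-8.8))
Wq = 8.8/(13.6 × 4.80)
Wq = 0.1348 hours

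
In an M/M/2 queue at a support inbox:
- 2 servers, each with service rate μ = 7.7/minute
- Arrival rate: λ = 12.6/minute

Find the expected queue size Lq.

Traffic intensity: ρ = λ/(cμ) = 12.6/(2×7.7) = 0.8182
Since ρ = 0.8182 < 1, system is stable.
Offered load a = λ/μ = cρ = 12.6/7.7 = 1.6364
P₀ = [ Σₙ₌₀^1 aⁿ/n! + a^2/(2!(1-ρ)) ]⁻¹
Σ = a^0/0! + a^1/1! = 1.0000 + 1.6364 = 2.6364
a^2/(2!(1-ρ)) = 2.6777/(2 × 0.18182) = 7.3636
P₀ = 1/(2.6364 + 7.3636) = 0.1000
Lq = P₀·a^2·ρ / (2!(1-ρ)²) = 0.10000 × 2.6777 × 0.81818 / (2 × 0.033058) = 3.3136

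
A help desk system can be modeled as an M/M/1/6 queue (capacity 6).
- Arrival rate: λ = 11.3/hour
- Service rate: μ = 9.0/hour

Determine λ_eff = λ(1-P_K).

ρ = λ/μ = 11.3/9.0 = 1.25556
P₀ = (1-ρ)/(1-ρ^(K+1)) = (1-1.25556)/(1-1.25556^7) = -0.25556/-3.9188 = 0.06521
P_K = P₀×ρ^K = 0.06521 × 1.25556^6 = 0.06521 × 3.9176 = 0.2555
λ_eff = λ(1-P_K) = 11.3 × (1 - 0.25548) = 11.3 × 0.74452 = 8.4131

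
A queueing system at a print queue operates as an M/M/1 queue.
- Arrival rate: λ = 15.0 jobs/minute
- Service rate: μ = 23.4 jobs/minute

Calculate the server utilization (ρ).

Server utilization: ρ = λ/μ
ρ = 15.0/23.4 = 0.6410
The server is busy 64.10% of the time.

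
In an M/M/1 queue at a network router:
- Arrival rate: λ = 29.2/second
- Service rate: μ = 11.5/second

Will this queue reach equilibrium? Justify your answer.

Stability requires ρ = λ/(cμ) < 1
ρ = 29.2/(1 × 11.5) = 29.2/11.50 = 2.5391
Since 2.5391 ≥ 1, the system is UNSTABLE.
Queue grows without bound. Need μ > λ = 29.2.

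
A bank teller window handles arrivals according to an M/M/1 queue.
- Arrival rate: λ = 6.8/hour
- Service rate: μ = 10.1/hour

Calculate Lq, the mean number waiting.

ρ = λ/μ = 6.8/10.1 = 0.6733
For M/M/1: Lq = λ²/(μ(μ-λ))
Lq = 46.24/(10.1 × 3.30)
Lq = 1.3873 transactions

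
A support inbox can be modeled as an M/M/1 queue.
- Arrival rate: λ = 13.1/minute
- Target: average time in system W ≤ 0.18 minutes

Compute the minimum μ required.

For M/M/1: W = 1/(μ-λ)
Need W ≤ 0.18, so 1/(μ-λ) ≤ 0.18
μ - λ ≥ 1/0.18 = 5.5556
μ ≥ 13.1 + 5.5556 = 18.6556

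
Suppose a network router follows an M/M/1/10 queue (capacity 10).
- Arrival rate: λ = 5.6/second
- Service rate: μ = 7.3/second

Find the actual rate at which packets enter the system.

ρ = λ/μ = 5.6/7.3 = 0.76712
P₀ = (1-ρ)/(1-ρ^(K+1)) = (1-0.76712)/(1-0.76712^11) = 0.2329/0.9459 = 0.2462
P_K = P₀×ρ^K = 0.24621 × 0.76712^10 = 0.24621 × 0.070572 = 0.01738
λ_eff = λ(1-P_K) = 5.6 × (1 - 0.01738) = 5.6 × 0.98262 = 5.5027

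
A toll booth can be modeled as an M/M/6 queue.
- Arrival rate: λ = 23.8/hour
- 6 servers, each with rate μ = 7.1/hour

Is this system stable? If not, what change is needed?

Stability requires ρ = λ/(cμ) < 1
ρ = 23.8/(6 × 7.1) = 23.8/42.60 = 0.5587
Since 0.5587 < 1, the system is STABLE.
The servers are busy 55.87% of the time.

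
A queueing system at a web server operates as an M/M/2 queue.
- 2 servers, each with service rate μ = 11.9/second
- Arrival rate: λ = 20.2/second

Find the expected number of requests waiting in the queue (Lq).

Traffic intensity: ρ = λ/(cμ) = 20.2/(2×11.9) = 0.8487
Since ρ = 0.8487 < 1, system is stable.
Offered load a = λ/μ = cρ = 20.2/11.9 = 1.6975
P₀ = [ Σₙ₌₀^1 aⁿ/n! + a^2/(2!(1-ρ)) ]⁻¹
Σ = a^0/0! + a^1/1! = 1.0000 + 1.6975 = 2.6975
a^2/(2!(1-ρ)) = 2.8814/(2 × 0.15126) = 9.5247
P₀ = 1/(2.6975 + 9.5247) = 0.08182
Lq = P₀·a^2·ρ / (2!(1-ρ)²) = 0.0818182 × 2.88143 × 0.848739 / (2 × 0.0228797) = 4.3727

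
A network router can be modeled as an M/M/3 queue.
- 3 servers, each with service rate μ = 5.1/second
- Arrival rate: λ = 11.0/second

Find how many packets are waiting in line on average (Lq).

Traffic intensity: ρ = λ/(cμ) = 11.0/(3×5.1) = 0.7190
Since ρ = 0.7190 < 1, system is stable.
Offered load a = λ/μ = cρ = 11.0/5.1 = 2.1569
P₀ = [ Σₙ₌₀^2 aⁿ/n! + a^3/(3!(1-ρ)) ]⁻¹
Σ = a^0/0! + a^1/1! + a^2/2! = 1.0000 + 2.1569 + 2.3260 = 5.4829
a^3/(3!(1-ρ)) = 10.0338/(6 × 0.281046) = 5.9503
P₀ = 1/(5.4829 + 5.9503) = 0.08746
Lq = P₀·a^3·ρ / (3!(1-ρ)²) = 0.0874646 × 10.0338 × 0.718954 / (6 × 0.0789867) = 1.3314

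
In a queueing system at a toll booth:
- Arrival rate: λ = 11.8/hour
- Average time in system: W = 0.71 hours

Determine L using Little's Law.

Little's Law: L = λW
L = 11.8 × 0.71 = 8.3780 vehicles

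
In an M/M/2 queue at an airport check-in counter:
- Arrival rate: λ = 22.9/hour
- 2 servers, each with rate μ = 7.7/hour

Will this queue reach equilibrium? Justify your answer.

Stability requires ρ = λ/(cμ) < 1
ρ = 22.9/(2 × 7.7) = 22.9/15.40 = 1.4870
Since 1.4870 ≥ 1, the system is UNSTABLE.
Need c > λ/μ = 22.9/7.7 = 2.97.
Minimum servers needed: c = 3.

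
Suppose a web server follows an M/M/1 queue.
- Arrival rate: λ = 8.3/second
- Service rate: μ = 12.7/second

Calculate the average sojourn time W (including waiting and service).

First, compute utilization: ρ = λ/μ = 8.3/12.7 = 0.6535
For M/M/1: W = 1/(μ-λ)
W = 1/(12.7-8.3) = 1/4.40
W = 0.2273 seconds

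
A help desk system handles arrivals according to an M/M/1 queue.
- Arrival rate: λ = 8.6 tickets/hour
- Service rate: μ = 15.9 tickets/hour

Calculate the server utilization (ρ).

Server utilization: ρ = λ/μ
ρ = 8.6/15.9 = 0.5409
The server is busy 54.09% of the time.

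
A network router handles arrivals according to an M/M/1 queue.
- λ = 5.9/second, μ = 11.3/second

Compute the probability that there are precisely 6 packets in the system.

ρ = λ/μ = 5.9/11.3 = 0.522124
P(n) = (1-ρ)ρⁿ
P(6) = (1-0.522124) × 0.522124^6
P(6) = 0.4779 × 0.02026
P(6) = 0.009682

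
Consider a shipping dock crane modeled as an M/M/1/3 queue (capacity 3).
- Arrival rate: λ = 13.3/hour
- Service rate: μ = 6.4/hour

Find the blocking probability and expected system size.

ρ = λ/μ = 13.3/6.4 = 2.0781
P₀ = (1-ρ)/(1-ρ^(K+1)) = (1-2.0781)/(1-2.0781^4) = -1.0781/-17.6494 = 0.06108
P_K = P₀×ρ^K = 0.06108 × 2.0781^3 = 0.06108 × 8.9743 = 0.5482
Blocking probability P_3 = 0.5482 (54.82%)
L = ρ[1 - (K+1)ρ^K + Kρ^(K+1)] / [(1-ρ)(1-ρ^(K+1))]
L = 2.0781 × (1 - 4×8.9743 + 3×18.6494) / ((1 - 2.0781) × (1 - 18.6494)) = 2.2991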